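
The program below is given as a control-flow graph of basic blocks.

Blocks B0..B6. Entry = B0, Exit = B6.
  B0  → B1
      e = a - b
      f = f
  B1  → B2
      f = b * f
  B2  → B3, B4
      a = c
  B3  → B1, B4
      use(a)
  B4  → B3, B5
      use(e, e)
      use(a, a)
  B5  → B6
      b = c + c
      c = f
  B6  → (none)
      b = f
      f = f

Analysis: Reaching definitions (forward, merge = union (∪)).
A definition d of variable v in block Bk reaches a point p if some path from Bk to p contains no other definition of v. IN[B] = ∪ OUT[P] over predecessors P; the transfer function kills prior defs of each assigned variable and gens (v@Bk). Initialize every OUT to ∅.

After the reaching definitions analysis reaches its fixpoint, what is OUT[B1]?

Answer: {a@B2, e@B0, f@B1}

Derivation:
Fixpoint table:
  B0:   IN={}   OUT={e@B0, f@B0}
  B1:   IN={a@B2, e@B0, f@B0, f@B1}   OUT={a@B2, e@B0, f@B1}
  B2:   IN={a@B2, e@B0, f@B1}   OUT={a@B2, e@B0, f@B1}
  B3:   IN={a@B2, e@B0, f@B1}   OUT={a@B2, e@B0, f@B1}
  B4:   IN={a@B2, e@B0, f@B1}   OUT={a@B2, e@B0, f@B1}
  B5:   IN={a@B2, e@B0, f@B1}   OUT={a@B2, b@B5, c@B5, e@B0, f@B1}
  B6:   IN={a@B2, b@B5, c@B5, e@B0, f@B1}   OUT={a@B2, b@B6, c@B5, e@B0, f@B6}

Merge at B1: IN[B1] = OUT[B0] ⊔ OUT[B3] = {a@B2, e@B0, f@B0, f@B1}
Applying B1's transfer function to that IN value gives OUT[B1] (row B1 above).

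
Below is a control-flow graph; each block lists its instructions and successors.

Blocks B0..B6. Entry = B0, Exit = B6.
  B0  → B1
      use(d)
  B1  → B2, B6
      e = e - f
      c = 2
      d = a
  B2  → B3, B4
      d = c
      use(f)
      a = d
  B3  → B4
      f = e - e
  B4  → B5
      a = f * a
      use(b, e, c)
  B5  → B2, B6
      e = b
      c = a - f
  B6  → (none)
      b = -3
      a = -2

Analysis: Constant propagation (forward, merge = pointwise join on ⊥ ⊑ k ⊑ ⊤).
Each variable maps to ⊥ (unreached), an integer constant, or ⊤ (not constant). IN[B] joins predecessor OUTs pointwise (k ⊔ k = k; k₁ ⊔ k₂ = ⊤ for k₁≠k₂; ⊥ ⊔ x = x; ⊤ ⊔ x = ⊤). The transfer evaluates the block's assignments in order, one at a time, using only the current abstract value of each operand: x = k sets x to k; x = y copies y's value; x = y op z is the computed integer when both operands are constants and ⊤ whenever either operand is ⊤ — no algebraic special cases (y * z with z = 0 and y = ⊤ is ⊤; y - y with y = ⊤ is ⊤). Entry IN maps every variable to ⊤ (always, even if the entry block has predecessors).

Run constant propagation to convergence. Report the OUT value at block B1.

Answer: {a: ⊤, b: ⊤, c: 2, d: ⊤, e: ⊤, f: ⊤}

Working:
Fixpoint table:
  B0:  IN=(all ⊤)  OUT=(all ⊤)
  B1:  IN=(all ⊤)  OUT={c:2; rest ⊤}
  B2:  IN=(all ⊤)  OUT=(all ⊤)
  B3:  IN=(all ⊤)  OUT=(all ⊤)
  B4:  IN=(all ⊤)  OUT=(all ⊤)
  B5:  IN=(all ⊤)  OUT=(all ⊤)
  B6:  IN=(all ⊤)  OUT={a:-2, b:-3; rest ⊤}

Merge at B1: IN[B1] = OUT[B0] = {a: ⊤, b: ⊤, c: ⊤, d: ⊤, e: ⊤, f: ⊤}
Applying B1's transfer function to that IN value gives OUT[B1] (row B1 above).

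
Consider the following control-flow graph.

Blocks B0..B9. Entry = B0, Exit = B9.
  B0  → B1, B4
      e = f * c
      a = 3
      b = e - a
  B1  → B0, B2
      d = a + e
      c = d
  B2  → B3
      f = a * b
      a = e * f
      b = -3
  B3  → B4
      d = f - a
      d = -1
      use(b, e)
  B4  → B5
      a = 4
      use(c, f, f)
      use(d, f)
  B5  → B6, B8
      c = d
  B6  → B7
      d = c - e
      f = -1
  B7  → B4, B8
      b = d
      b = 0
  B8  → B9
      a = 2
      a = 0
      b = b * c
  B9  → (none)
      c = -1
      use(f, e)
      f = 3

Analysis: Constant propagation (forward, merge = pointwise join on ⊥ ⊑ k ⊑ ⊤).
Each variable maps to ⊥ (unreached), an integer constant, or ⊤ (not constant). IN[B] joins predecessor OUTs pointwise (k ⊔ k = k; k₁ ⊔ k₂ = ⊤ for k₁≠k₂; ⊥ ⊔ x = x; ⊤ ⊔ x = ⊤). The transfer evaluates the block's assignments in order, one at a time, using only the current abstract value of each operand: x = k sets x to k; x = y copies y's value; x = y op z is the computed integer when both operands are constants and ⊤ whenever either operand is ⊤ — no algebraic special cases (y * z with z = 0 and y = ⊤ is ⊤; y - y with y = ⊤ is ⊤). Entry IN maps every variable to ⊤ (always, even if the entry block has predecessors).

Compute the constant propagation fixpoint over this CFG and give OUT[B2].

Converged values:
  B0:   IN=(all ⊤)   OUT={a:3; rest ⊤}
  B1:   IN={a:3; rest ⊤}   OUT={a:3; rest ⊤}
  B2:   IN={a:3; rest ⊤}   OUT={b:-3; rest ⊤}
  B3:   IN={b:-3; rest ⊤}   OUT={b:-3, d:-1; rest ⊤}
  B4:   IN=(all ⊤)   OUT={a:4; rest ⊤}
  B5:   IN={a:4; rest ⊤}   OUT={a:4; rest ⊤}
  B6:   IN={a:4; rest ⊤}   OUT={a:4, f:-1; rest ⊤}
  B7:   IN={a:4, f:-1; rest ⊤}   OUT={a:4, b:0, f:-1; rest ⊤}
  B8:   IN={a:4; rest ⊤}   OUT={a:0; rest ⊤}
  B9:   IN={a:0; rest ⊤}   OUT={a:0, c:-1, f:3; rest ⊤}

Merge at B2: IN[B2] = OUT[B1] = {a: 3, b: ⊤, c: ⊤, d: ⊤, e: ⊤, f: ⊤}
Applying B2's transfer function to that IN value gives OUT[B2] (row B2 above).

Answer: {a: ⊤, b: -3, c: ⊤, d: ⊤, e: ⊤, f: ⊤}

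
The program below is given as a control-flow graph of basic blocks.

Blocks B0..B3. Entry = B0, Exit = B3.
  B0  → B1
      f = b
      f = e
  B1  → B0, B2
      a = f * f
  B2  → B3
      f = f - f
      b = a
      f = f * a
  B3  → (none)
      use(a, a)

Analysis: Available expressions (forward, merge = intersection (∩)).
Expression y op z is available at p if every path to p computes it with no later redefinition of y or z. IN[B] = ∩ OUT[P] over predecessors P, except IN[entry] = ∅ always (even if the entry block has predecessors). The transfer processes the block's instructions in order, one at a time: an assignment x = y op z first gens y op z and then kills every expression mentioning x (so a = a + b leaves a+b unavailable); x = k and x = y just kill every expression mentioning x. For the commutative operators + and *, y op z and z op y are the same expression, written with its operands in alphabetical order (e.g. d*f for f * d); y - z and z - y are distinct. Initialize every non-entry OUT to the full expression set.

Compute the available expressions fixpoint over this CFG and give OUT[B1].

Fixpoint table:
  B0:   IN={}   OUT={}
  B1:   IN={}   OUT={f*f}
  B2:   IN={f*f}   OUT={}
  B3:   IN={}   OUT={}

Merge at B1: IN[B1] = OUT[B0] = {}
Applying B1's transfer function to that IN value gives OUT[B1] (row B1 above).

Answer: {f*f}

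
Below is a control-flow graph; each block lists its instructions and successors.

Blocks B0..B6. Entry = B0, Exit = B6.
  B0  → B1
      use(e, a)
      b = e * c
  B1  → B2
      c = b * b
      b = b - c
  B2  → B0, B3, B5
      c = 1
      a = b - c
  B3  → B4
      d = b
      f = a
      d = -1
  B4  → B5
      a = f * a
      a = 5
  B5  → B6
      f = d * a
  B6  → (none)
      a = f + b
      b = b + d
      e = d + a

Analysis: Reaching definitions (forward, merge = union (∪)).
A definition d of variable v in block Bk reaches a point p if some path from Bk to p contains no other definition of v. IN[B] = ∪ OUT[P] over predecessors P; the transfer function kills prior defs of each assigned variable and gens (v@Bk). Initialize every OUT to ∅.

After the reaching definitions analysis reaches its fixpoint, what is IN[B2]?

Answer: {a@B2, b@B1, c@B1}

Trace:
Converged values:
  B0: | IN={a@B2, b@B1, c@B2} | OUT={a@B2, b@B0, c@B2}
  B1: | IN={a@B2, b@B0, c@B2} | OUT={a@B2, b@B1, c@B1}
  B2: | IN={a@B2, b@B1, c@B1} | OUT={a@B2, b@B1, c@B2}
  B3: | IN={a@B2, b@B1, c@B2} | OUT={a@B2, b@B1, c@B2, d@B3, f@B3}
  B4: | IN={a@B2, b@B1, c@B2, d@B3, f@B3} | OUT={a@B4, b@B1, c@B2, d@B3, f@B3}
  B5: | IN={a@B2, a@B4, b@B1, c@B2, d@B3, f@B3} | OUT={a@B2, a@B4, b@B1, c@B2, d@B3, f@B5}
  B6: | IN={a@B2, a@B4, b@B1, c@B2, d@B3, f@B5} | OUT={a@B6, b@B6, c@B2, d@B3, e@B6, f@B5}

Merge at B2: IN[B2] = OUT[B1] = {a@B2, b@B1, c@B1}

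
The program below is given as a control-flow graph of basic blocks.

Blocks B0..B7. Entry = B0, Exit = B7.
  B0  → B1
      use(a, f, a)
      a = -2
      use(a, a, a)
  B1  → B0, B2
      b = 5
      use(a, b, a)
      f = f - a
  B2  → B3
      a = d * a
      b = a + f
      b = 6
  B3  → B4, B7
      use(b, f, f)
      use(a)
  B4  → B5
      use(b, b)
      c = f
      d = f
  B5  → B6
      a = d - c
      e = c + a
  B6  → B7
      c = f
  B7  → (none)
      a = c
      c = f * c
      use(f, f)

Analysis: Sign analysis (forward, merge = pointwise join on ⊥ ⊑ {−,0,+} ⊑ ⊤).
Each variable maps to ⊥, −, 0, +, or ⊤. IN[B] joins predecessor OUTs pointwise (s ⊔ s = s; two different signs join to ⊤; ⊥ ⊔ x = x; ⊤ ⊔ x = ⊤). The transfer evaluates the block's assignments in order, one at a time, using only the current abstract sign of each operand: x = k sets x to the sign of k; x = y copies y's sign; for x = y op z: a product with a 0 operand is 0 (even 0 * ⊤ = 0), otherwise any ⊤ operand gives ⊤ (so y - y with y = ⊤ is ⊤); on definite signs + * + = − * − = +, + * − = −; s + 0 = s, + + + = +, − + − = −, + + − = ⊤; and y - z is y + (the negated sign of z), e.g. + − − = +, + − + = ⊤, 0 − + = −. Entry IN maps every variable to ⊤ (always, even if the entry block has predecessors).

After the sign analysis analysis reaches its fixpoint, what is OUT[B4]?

Answer: {a: ⊤, b: +, c: ⊤, d: ⊤, e: ⊤, f: ⊤}

Trace:
Per-block solution:
  B0: | IN=(all ⊤) | OUT={a:-; rest ⊤}
  B1: | IN={a:-; rest ⊤} | OUT={a:-, b:+; rest ⊤}
  B2: | IN={a:-, b:+; rest ⊤} | OUT={b:+; rest ⊤}
  B3: | IN={b:+; rest ⊤} | OUT={b:+; rest ⊤}
  B4: | IN={b:+; rest ⊤} | OUT={b:+; rest ⊤}
  B5: | IN={b:+; rest ⊤} | OUT={b:+; rest ⊤}
  B6: | IN={b:+; rest ⊤} | OUT={b:+; rest ⊤}
  B7: | IN={b:+; rest ⊤} | OUT={b:+; rest ⊤}

Merge at B4: IN[B4] = OUT[B3] = {a: ⊤, b: +, c: ⊤, d: ⊤, e: ⊤, f: ⊤}
Applying B4's transfer function to that IN value gives OUT[B4] (row B4 above).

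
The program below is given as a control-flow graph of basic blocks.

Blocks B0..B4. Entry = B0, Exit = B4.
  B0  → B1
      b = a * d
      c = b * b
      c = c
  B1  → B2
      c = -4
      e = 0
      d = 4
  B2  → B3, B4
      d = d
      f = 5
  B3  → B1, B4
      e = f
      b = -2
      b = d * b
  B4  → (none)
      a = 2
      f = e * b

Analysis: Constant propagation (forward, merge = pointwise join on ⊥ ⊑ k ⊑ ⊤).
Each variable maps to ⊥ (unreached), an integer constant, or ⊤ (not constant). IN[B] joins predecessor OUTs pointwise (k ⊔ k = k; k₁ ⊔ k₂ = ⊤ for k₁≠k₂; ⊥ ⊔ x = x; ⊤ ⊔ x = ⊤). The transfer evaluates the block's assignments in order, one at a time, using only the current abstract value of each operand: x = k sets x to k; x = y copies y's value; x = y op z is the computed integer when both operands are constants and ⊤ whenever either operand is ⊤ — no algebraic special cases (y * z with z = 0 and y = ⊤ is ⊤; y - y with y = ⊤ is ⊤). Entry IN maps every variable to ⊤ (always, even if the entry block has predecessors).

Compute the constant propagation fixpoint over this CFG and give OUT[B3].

Answer: {a: ⊤, b: -8, c: -4, d: 4, e: 5, f: 5}

Working:
Fixpoint table:
  B0:  IN=(all ⊤)  OUT=(all ⊤)
  B1:  IN=(all ⊤)  OUT={c:-4, d:4, e:0; rest ⊤}
  B2:  IN={c:-4, d:4, e:0; rest ⊤}  OUT={c:-4, d:4, e:0, f:5; rest ⊤}
  B3:  IN={c:-4, d:4, e:0, f:5; rest ⊤}  OUT={b:-8, c:-4, d:4, e:5, f:5; rest ⊤}
  B4:  IN={c:-4, d:4, f:5; rest ⊤}  OUT={a:2, c:-4, d:4; rest ⊤}

Merge at B3: IN[B3] = OUT[B2] = {a: ⊤, b: ⊤, c: -4, d: 4, e: 0, f: 5}
Applying B3's transfer function to that IN value gives OUT[B3] (row B3 above).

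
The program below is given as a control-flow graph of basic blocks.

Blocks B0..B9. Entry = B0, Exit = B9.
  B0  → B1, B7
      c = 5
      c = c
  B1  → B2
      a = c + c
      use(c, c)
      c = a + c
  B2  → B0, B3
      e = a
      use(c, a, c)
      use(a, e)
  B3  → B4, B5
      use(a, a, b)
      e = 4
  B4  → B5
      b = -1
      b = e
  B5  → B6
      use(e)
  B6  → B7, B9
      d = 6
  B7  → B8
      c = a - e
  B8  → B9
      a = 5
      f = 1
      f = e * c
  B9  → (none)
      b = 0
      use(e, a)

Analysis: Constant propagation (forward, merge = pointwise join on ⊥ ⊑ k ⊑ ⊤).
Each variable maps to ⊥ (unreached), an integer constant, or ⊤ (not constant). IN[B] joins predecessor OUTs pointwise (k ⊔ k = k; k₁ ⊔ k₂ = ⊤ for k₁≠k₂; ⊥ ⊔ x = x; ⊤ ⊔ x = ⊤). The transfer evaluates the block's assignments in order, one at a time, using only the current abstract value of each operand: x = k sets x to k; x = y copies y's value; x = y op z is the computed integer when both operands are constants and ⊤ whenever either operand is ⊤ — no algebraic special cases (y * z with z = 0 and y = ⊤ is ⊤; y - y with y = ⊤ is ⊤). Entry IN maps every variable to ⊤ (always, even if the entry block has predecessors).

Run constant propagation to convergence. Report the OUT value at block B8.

Answer: {a: 5, b: ⊤, c: ⊤, d: ⊤, e: ⊤, f: ⊤}

Trace:
Fixpoint table:
  B0:  IN=(all ⊤)  OUT={c:5; rest ⊤}
  B1:  IN={c:5; rest ⊤}  OUT={a:10, c:15; rest ⊤}
  B2:  IN={a:10, c:15; rest ⊤}  OUT={a:10, c:15, e:10; rest ⊤}
  B3:  IN={a:10, c:15, e:10; rest ⊤}  OUT={a:10, c:15, e:4; rest ⊤}
  B4:  IN={a:10, c:15, e:4; rest ⊤}  OUT={a:10, b:4, c:15, e:4; rest ⊤}
  B5:  IN={a:10, c:15, e:4; rest ⊤}  OUT={a:10, c:15, e:4; rest ⊤}
  B6:  IN={a:10, c:15, e:4; rest ⊤}  OUT={a:10, c:15, d:6, e:4; rest ⊤}
  B7:  IN=(all ⊤)  OUT=(all ⊤)
  B8:  IN=(all ⊤)  OUT={a:5; rest ⊤}
  B9:  IN=(all ⊤)  OUT={b:0; rest ⊤}

Merge at B8: IN[B8] = OUT[B7] = {a: ⊤, b: ⊤, c: ⊤, d: ⊤, e: ⊤, f: ⊤}
Applying B8's transfer function to that IN value gives OUT[B8] (row B8 above).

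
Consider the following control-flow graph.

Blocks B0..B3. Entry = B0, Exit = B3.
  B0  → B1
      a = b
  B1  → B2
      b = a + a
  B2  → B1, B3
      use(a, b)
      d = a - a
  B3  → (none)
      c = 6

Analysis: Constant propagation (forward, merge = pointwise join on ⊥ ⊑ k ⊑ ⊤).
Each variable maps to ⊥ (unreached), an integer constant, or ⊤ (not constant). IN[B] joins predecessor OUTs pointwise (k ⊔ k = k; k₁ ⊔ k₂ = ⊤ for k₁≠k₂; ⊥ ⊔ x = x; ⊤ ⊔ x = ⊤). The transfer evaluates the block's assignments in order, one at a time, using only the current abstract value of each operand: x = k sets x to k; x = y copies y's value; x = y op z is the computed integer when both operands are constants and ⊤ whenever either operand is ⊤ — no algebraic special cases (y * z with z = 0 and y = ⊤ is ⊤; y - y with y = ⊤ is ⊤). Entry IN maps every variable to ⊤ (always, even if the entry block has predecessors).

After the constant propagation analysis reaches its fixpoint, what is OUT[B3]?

Per-block solution:
  B0:  IN=(all ⊤)  OUT=(all ⊤)
  B1:  IN=(all ⊤)  OUT=(all ⊤)
  B2:  IN=(all ⊤)  OUT=(all ⊤)
  B3:  IN=(all ⊤)  OUT={c:6; rest ⊤}

Merge at B3: IN[B3] = OUT[B2] = {a: ⊤, b: ⊤, c: ⊤, d: ⊤, e: ⊤, f: ⊤}
Applying B3's transfer function to that IN value gives OUT[B3] (row B3 above).

Answer: {a: ⊤, b: ⊤, c: 6, d: ⊤, e: ⊤, f: ⊤}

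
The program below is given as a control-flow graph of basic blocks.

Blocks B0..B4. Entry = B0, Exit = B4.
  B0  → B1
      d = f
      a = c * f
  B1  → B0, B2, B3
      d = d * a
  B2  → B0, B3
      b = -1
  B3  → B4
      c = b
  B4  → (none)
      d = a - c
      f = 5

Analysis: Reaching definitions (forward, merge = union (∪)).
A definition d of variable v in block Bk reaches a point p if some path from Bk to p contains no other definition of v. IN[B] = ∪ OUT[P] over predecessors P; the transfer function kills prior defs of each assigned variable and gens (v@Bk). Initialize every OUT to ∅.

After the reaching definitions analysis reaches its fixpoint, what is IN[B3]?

Per-block solution:
  B0:   IN={a@B0, b@B2, d@B1}   OUT={a@B0, b@B2, d@B0}
  B1:   IN={a@B0, b@B2, d@B0}   OUT={a@B0, b@B2, d@B1}
  B2:   IN={a@B0, b@B2, d@B1}   OUT={a@B0, b@B2, d@B1}
  B3:   IN={a@B0, b@B2, d@B1}   OUT={a@B0, b@B2, c@B3, d@B1}
  B4:   IN={a@B0, b@B2, c@B3, d@B1}   OUT={a@B0, b@B2, c@B3, d@B4, f@B4}

Merge at B3: IN[B3] = OUT[B1] ⊔ OUT[B2] = {a@B0, b@B2, d@B1}

Answer: {a@B0, b@B2, d@B1}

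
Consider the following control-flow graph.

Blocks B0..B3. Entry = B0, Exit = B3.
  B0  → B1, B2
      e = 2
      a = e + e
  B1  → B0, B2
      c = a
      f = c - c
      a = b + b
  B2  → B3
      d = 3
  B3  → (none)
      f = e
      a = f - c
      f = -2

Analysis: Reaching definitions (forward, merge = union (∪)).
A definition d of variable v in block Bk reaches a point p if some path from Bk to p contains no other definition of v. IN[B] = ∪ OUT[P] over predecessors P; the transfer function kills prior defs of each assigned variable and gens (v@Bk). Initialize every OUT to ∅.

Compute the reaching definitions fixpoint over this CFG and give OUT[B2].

Per-block solution:
  B0: | IN={a@B1, c@B1, e@B0, f@B1} | OUT={a@B0, c@B1, e@B0, f@B1}
  B1: | IN={a@B0, c@B1, e@B0, f@B1} | OUT={a@B1, c@B1, e@B0, f@B1}
  B2: | IN={a@B0, a@B1, c@B1, e@B0, f@B1} | OUT={a@B0, a@B1, c@B1, d@B2, e@B0, f@B1}
  B3: | IN={a@B0, a@B1, c@B1, d@B2, e@B0, f@B1} | OUT={a@B3, c@B1, d@B2, e@B0, f@B3}

Merge at B2: IN[B2] = OUT[B0] ⊔ OUT[B1] = {a@B0, a@B1, c@B1, e@B0, f@B1}
Applying B2's transfer function to that IN value gives OUT[B2] (row B2 above).

Answer: {a@B0, a@B1, c@B1, d@B2, e@B0, f@B1}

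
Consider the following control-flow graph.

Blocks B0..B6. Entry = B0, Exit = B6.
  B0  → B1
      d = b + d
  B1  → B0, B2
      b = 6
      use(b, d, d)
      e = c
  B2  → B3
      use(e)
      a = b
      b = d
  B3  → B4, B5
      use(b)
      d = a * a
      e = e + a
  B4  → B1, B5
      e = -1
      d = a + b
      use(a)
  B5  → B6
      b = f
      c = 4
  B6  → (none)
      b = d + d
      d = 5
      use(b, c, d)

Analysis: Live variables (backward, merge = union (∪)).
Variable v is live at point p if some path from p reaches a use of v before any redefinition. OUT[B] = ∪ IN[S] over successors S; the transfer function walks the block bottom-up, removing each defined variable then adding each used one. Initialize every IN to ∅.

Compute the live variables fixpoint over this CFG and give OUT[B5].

Converged values:
  B0:   IN={b, c, d, f}   OUT={c, d, f}
  B1:   IN={c, d, f}   OUT={b, c, d, e, f}
  B2:   IN={b, c, d, e, f}   OUT={a, b, c, e, f}
  B3:   IN={a, b, c, e, f}   OUT={a, b, c, d, f}
  B4:   IN={a, b, c, f}   OUT={c, d, f}
  B5:   IN={d, f}   OUT={c, d}
  B6:   IN={c, d}   OUT={}

Merge at B5: OUT[B5] = IN[B6] = {c, d}

Answer: {c, d}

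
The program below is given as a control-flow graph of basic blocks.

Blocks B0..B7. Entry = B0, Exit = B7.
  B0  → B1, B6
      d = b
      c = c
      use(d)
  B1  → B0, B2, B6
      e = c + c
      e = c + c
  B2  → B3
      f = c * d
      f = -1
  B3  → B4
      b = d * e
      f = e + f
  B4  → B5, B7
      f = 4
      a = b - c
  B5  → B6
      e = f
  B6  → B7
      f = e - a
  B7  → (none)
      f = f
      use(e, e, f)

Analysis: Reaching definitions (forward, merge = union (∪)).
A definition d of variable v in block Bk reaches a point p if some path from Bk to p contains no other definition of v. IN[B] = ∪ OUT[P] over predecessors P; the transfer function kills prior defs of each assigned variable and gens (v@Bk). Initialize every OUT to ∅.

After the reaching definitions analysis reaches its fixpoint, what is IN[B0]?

Answer: {c@B0, d@B0, e@B1}

Working:
Converged values:
  B0:   IN={c@B0, d@B0, e@B1}   OUT={c@B0, d@B0, e@B1}
  B1:   IN={c@B0, d@B0, e@B1}   OUT={c@B0, d@B0, e@B1}
  B2:   IN={c@B0, d@B0, e@B1}   OUT={c@B0, d@B0, e@B1, f@B2}
  B3:   IN={c@B0, d@B0, e@B1, f@B2}   OUT={b@B3, c@B0, d@B0, e@B1, f@B3}
  B4:   IN={b@B3, c@B0, d@B0, e@B1, f@B3}   OUT={a@B4, b@B3, c@B0, d@B0, e@B1, f@B4}
  B5:   IN={a@B4, b@B3, c@B0, d@B0, e@B1, f@B4}   OUT={a@B4, b@B3, c@B0, d@B0, e@B5, f@B4}
  B6:   IN={a@B4, b@B3, c@B0, d@B0, e@B1, e@B5, f@B4}   OUT={a@B4, b@B3, c@B0, d@B0, e@B1, e@B5, f@B6}
  B7:   IN={a@B4, b@B3, c@B0, d@B0, e@B1, e@B5, f@B4, f@B6}   OUT={a@B4, b@B3, c@B0, d@B0, e@B1, e@B5, f@B7}

Merge at B0 (entry node, so the boundary value {} is joined with the incoming edge(s)): IN[B0] = {} ⊔ OUT[B1] = {c@B0, d@B0, e@B1}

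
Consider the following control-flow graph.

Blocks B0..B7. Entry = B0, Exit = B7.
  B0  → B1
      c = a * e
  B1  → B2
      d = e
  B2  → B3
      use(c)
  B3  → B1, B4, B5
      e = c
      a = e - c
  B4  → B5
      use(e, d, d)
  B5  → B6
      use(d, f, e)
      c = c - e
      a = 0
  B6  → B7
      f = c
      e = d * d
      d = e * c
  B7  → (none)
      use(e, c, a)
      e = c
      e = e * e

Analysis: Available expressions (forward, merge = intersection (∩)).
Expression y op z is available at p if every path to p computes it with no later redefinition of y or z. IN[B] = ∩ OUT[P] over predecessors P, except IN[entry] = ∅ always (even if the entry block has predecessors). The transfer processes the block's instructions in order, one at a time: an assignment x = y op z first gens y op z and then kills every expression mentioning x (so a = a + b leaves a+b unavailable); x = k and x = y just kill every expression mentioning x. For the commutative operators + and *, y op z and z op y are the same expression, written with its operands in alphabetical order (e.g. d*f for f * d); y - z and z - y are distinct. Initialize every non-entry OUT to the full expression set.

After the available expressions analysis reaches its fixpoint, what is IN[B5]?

Fixpoint table:
  B0:   IN={}   OUT={a*e}
  B1:   IN={}   OUT={}
  B2:   IN={}   OUT={}
  B3:   IN={}   OUT={e-c}
  B4:   IN={e-c}   OUT={e-c}
  B5:   IN={e-c}   OUT={}
  B6:   IN={}   OUT={c*e}
  B7:   IN={c*e}   OUT={}

Merge at B5: IN[B5] = OUT[B3] ∩ OUT[B4] = {e-c}

Answer: {e-c}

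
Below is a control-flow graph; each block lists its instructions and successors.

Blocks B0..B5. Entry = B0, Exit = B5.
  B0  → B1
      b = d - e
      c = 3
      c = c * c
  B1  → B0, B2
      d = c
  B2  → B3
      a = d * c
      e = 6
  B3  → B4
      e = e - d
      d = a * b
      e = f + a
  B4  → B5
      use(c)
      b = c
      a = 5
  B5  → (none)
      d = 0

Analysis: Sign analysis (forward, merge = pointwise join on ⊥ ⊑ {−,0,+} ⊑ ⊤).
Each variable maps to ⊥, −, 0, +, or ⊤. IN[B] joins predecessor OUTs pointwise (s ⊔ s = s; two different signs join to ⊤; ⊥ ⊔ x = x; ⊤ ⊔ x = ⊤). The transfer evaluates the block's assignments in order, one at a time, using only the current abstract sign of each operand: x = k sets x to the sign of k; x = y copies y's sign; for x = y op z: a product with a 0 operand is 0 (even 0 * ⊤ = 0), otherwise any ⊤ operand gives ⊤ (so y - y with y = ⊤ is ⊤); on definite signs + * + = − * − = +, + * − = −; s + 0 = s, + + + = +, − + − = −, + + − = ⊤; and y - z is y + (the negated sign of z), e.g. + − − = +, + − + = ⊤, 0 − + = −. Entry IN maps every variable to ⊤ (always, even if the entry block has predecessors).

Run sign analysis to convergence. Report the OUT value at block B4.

Answer: {a: +, b: +, c: +, d: ⊤, e: ⊤, f: ⊤}

Derivation:
Per-block solution:
  B0:   IN=(all ⊤)   OUT={c:+; rest ⊤}
  B1:   IN={c:+; rest ⊤}   OUT={c:+, d:+; rest ⊤}
  B2:   IN={c:+, d:+; rest ⊤}   OUT={a:+, c:+, d:+, e:+; rest ⊤}
  B3:   IN={a:+, c:+, d:+, e:+; rest ⊤}   OUT={a:+, c:+; rest ⊤}
  B4:   IN={a:+, c:+; rest ⊤}   OUT={a:+, b:+, c:+; rest ⊤}
  B5:   IN={a:+, b:+, c:+; rest ⊤}   OUT={a:+, b:+, c:+, d:0; rest ⊤}

Merge at B4: IN[B4] = OUT[B3] = {a: +, b: ⊤, c: +, d: ⊤, e: ⊤, f: ⊤}
Applying B4's transfer function to that IN value gives OUT[B4] (row B4 above).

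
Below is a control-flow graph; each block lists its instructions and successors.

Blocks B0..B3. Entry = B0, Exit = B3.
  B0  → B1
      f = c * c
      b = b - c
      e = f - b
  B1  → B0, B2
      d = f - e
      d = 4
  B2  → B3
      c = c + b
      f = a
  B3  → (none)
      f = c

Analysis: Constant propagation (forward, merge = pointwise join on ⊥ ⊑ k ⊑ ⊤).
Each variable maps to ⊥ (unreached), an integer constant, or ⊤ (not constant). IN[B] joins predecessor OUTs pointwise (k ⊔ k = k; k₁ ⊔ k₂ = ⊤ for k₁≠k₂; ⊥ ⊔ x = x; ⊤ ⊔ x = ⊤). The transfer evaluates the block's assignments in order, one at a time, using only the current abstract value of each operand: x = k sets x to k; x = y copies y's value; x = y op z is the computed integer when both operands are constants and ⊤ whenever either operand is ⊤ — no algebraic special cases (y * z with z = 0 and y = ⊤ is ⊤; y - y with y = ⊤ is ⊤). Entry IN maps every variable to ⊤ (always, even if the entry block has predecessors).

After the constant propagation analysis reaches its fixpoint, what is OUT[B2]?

Answer: {a: ⊤, b: ⊤, c: ⊤, d: 4, e: ⊤, f: ⊤}

Derivation:
Fixpoint table:
  B0:   IN=(all ⊤)   OUT=(all ⊤)
  B1:   IN=(all ⊤)   OUT={d:4; rest ⊤}
  B2:   IN={d:4; rest ⊤}   OUT={d:4; rest ⊤}
  B3:   IN={d:4; rest ⊤}   OUT={d:4; rest ⊤}

Merge at B2: IN[B2] = OUT[B1] = {a: ⊤, b: ⊤, c: ⊤, d: 4, e: ⊤, f: ⊤}
Applying B2's transfer function to that IN value gives OUT[B2] (row B2 above).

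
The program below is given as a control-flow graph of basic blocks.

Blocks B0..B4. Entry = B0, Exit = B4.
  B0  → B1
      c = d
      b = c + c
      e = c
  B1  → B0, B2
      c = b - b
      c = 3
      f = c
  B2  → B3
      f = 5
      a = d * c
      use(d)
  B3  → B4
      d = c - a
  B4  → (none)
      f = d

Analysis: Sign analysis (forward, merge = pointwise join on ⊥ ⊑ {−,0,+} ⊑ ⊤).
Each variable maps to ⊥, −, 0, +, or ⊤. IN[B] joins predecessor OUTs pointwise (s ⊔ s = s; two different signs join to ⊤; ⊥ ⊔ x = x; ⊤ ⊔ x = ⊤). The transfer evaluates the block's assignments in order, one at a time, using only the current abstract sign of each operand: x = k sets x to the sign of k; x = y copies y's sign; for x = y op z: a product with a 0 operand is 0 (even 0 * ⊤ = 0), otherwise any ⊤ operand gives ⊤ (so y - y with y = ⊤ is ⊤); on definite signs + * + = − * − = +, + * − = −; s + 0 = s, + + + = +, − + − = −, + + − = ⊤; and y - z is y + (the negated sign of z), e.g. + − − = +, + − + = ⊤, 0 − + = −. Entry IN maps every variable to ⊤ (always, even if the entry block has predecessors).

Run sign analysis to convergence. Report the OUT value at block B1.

Answer: {a: ⊤, b: ⊤, c: +, d: ⊤, e: ⊤, f: +}

Derivation:
Converged values:
  B0:   IN=(all ⊤)   OUT=(all ⊤)
  B1:   IN=(all ⊤)   OUT={c:+, f:+; rest ⊤}
  B2:   IN={c:+, f:+; rest ⊤}   OUT={c:+, f:+; rest ⊤}
  B3:   IN={c:+, f:+; rest ⊤}   OUT={c:+, f:+; rest ⊤}
  B4:   IN={c:+, f:+; rest ⊤}   OUT={c:+; rest ⊤}

Merge at B1: IN[B1] = OUT[B0] = {a: ⊤, b: ⊤, c: ⊤, d: ⊤, e: ⊤, f: ⊤}
Applying B1's transfer function to that IN value gives OUT[B1] (row B1 above).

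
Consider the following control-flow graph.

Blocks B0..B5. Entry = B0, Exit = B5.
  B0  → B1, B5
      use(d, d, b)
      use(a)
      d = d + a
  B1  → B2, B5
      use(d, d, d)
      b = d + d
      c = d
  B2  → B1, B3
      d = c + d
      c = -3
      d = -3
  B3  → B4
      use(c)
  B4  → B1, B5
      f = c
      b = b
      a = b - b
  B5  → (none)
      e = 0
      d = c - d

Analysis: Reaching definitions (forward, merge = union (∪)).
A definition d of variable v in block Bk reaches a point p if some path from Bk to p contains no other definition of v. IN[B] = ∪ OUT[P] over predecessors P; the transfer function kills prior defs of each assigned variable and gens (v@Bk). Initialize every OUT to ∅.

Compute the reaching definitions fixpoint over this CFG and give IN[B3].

Converged values:
  B0:  IN={}  OUT={d@B0}
  B1:  IN={a@B4, b@B1, b@B4, c@B2, d@B0, d@B2, f@B4}  OUT={a@B4, b@B1, c@B1, d@B0, d@B2, f@B4}
  B2:  IN={a@B4, b@B1, c@B1, d@B0, d@B2, f@B4}  OUT={a@B4, b@B1, c@B2, d@B2, f@B4}
  B3:  IN={a@B4, b@B1, c@B2, d@B2, f@B4}  OUT={a@B4, b@B1, c@B2, d@B2, f@B4}
  B4:  IN={a@B4, b@B1, c@B2, d@B2, f@B4}  OUT={a@B4, b@B4, c@B2, d@B2, f@B4}
  B5:  IN={a@B4, b@B1, b@B4, c@B1, c@B2, d@B0, d@B2, f@B4}  OUT={a@B4, b@B1, b@B4, c@B1, c@B2, d@B5, e@B5, f@B4}

Merge at B3: IN[B3] = OUT[B2] = {a@B4, b@B1, c@B2, d@B2, f@B4}

Answer: {a@B4, b@B1, c@B2, d@B2, f@B4}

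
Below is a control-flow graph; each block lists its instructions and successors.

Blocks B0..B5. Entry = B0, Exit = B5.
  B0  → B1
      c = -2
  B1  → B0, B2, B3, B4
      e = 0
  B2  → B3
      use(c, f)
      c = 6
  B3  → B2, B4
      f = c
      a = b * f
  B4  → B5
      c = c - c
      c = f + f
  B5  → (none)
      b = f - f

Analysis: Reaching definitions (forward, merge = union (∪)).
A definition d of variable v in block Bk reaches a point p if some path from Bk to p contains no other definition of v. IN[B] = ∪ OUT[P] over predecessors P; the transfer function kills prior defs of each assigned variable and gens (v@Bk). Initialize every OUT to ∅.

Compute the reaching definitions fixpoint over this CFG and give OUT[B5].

Per-block solution:
  B0:   IN={c@B0, e@B1}   OUT={c@B0, e@B1}
  B1:   IN={c@B0, e@B1}   OUT={c@B0, e@B1}
  B2:   IN={a@B3, c@B0, c@B2, e@B1, f@B3}   OUT={a@B3, c@B2, e@B1, f@B3}
  B3:   IN={a@B3, c@B0, c@B2, e@B1, f@B3}   OUT={a@B3, c@B0, c@B2, e@B1, f@B3}
  B4:   IN={a@B3, c@B0, c@B2, e@B1, f@B3}   OUT={a@B3, c@B4, e@B1, f@B3}
  B5:   IN={a@B3, c@B4, e@B1, f@B3}   OUT={a@B3, b@B5, c@B4, e@B1, f@B3}

Merge at B5: IN[B5] = OUT[B4] = {a@B3, c@B4, e@B1, f@B3}
Applying B5's transfer function to that IN value gives OUT[B5] (row B5 above).

Answer: {a@B3, b@B5, c@B4, e@B1, f@B3}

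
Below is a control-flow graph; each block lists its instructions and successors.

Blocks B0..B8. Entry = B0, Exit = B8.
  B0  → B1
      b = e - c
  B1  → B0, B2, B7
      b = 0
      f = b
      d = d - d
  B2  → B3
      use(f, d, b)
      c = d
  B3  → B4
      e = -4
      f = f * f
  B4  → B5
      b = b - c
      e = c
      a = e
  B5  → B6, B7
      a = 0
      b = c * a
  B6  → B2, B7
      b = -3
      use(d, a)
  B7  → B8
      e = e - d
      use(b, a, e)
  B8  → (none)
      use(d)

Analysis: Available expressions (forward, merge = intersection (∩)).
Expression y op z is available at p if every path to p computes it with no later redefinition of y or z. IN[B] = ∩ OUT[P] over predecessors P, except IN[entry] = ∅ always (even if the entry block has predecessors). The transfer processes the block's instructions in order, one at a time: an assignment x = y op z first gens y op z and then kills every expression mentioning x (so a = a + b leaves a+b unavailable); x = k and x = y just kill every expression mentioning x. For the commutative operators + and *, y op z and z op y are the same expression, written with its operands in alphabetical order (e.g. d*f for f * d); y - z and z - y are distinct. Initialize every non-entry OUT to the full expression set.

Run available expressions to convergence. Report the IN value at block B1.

Per-block solution:
  B0:   IN={}   OUT={e-c}
  B1:   IN={e-c}   OUT={e-c}
  B2:   IN={}   OUT={}
  B3:   IN={}   OUT={}
  B4:   IN={}   OUT={}
  B5:   IN={}   OUT={a*c}
  B6:   IN={a*c}   OUT={a*c}
  B7:   IN={}   OUT={}
  B8:   IN={}   OUT={}

Merge at B1: IN[B1] = OUT[B0] = {e-c}

Answer: {e-c}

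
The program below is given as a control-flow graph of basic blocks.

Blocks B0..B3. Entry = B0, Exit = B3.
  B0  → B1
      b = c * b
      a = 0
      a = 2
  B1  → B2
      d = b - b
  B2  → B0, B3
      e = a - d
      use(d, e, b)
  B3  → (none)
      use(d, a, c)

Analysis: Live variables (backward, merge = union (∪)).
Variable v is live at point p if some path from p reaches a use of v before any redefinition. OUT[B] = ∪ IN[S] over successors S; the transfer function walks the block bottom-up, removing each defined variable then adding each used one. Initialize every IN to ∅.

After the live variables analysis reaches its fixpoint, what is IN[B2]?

Per-block solution:
  B0:   IN={b, c}   OUT={a, b, c}
  B1:   IN={a, b, c}   OUT={a, b, c, d}
  B2:   IN={a, b, c, d}   OUT={a, b, c, d}
  B3:   IN={a, c, d}   OUT={}

Merge at B2: OUT[B2] = IN[B0] ⊔ IN[B3] = {a, b, c, d}
Applying B2's transfer function to that OUT value gives IN[B2] (row B2 above).

Answer: {a, b, c, d}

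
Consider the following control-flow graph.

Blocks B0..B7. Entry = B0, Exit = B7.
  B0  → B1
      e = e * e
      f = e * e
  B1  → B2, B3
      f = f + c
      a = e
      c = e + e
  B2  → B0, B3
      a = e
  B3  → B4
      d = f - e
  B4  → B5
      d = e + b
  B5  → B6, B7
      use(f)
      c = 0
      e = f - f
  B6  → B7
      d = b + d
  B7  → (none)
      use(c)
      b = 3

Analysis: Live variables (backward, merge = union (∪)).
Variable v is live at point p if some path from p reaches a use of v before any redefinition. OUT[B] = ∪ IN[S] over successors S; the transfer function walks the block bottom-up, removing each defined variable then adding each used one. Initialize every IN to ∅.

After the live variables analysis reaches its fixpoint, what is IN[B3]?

Per-block solution:
  B0: | IN={b, c, e} | OUT={b, c, e, f}
  B1: | IN={b, c, e, f} | OUT={b, c, e, f}
  B2: | IN={b, c, e, f} | OUT={b, c, e, f}
  B3: | IN={b, e, f} | OUT={b, e, f}
  B4: | IN={b, e, f} | OUT={b, d, f}
  B5: | IN={b, d, f} | OUT={b, c, d}
  B6: | IN={b, c, d} | OUT={c}
  B7: | IN={c} | OUT={}

Merge at B3: OUT[B3] = IN[B4] = {b, e, f}
Applying B3's transfer function to that OUT value gives IN[B3] (row B3 above).

Answer: {b, e, f}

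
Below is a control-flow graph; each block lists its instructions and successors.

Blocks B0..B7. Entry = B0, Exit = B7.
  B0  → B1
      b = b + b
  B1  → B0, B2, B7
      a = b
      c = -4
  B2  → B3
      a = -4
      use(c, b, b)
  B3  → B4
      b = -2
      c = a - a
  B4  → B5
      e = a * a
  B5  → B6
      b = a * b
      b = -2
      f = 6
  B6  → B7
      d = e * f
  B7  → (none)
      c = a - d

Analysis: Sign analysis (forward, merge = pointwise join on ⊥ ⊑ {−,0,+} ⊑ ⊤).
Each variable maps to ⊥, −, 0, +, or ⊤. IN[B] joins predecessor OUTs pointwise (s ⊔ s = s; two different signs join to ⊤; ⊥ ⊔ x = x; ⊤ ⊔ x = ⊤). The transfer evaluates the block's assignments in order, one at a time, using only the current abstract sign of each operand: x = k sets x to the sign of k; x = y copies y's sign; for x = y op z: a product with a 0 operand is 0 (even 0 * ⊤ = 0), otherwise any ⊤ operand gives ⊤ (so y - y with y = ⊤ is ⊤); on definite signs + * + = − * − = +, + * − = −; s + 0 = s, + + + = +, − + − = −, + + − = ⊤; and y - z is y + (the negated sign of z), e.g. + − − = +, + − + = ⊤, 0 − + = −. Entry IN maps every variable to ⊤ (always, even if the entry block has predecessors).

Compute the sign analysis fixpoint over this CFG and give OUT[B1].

Per-block solution:
  B0: | IN=(all ⊤) | OUT=(all ⊤)
  B1: | IN=(all ⊤) | OUT={c:-; rest ⊤}
  B2: | IN={c:-; rest ⊤} | OUT={a:-, c:-; rest ⊤}
  B3: | IN={a:-, c:-; rest ⊤} | OUT={a:-, b:-; rest ⊤}
  B4: | IN={a:-, b:-; rest ⊤} | OUT={a:-, b:-, e:+; rest ⊤}
  B5: | IN={a:-, b:-, e:+; rest ⊤} | OUT={a:-, b:-, e:+, f:+; rest ⊤}
  B6: | IN={a:-, b:-, e:+, f:+; rest ⊤} | OUT={a:-, b:-, d:+, e:+, f:+; rest ⊤}
  B7: | IN=(all ⊤) | OUT=(all ⊤)

Merge at B1: IN[B1] = OUT[B0] = {a: ⊤, b: ⊤, c: ⊤, d: ⊤, e: ⊤, f: ⊤}
Applying B1's transfer function to that IN value gives OUT[B1] (row B1 above).

Answer: {a: ⊤, b: ⊤, c: -, d: ⊤, e: ⊤, f: ⊤}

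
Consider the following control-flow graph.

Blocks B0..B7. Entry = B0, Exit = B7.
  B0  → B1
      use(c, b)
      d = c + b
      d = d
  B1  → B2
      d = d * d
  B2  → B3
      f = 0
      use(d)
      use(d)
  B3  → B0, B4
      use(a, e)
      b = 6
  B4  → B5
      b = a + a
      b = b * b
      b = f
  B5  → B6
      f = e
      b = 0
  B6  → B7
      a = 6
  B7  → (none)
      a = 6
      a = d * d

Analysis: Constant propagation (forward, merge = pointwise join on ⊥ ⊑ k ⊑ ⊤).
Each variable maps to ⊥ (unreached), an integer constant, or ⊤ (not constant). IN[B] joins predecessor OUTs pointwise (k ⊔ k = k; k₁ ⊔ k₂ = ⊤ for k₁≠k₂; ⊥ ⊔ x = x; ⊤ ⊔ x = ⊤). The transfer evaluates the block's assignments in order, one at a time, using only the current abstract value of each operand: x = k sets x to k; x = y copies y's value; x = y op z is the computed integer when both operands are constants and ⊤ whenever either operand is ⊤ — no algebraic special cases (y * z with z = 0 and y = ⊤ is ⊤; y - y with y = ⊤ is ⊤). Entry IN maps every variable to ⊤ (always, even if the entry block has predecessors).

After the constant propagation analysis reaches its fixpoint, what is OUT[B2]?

Answer: {a: ⊤, b: ⊤, c: ⊤, d: ⊤, e: ⊤, f: 0}

Derivation:
Per-block solution:
  B0:  IN=(all ⊤)  OUT=(all ⊤)
  B1:  IN=(all ⊤)  OUT=(all ⊤)
  B2:  IN=(all ⊤)  OUT={f:0; rest ⊤}
  B3:  IN={f:0; rest ⊤}  OUT={b:6, f:0; rest ⊤}
  B4:  IN={b:6, f:0; rest ⊤}  OUT={b:0, f:0; rest ⊤}
  B5:  IN={b:0, f:0; rest ⊤}  OUT={b:0; rest ⊤}
  B6:  IN={b:0; rest ⊤}  OUT={a:6, b:0; rest ⊤}
  B7:  IN={a:6, b:0; rest ⊤}  OUT={b:0; rest ⊤}

Merge at B2: IN[B2] = OUT[B1] = {a: ⊤, b: ⊤, c: ⊤, d: ⊤, e: ⊤, f: ⊤}
Applying B2's transfer function to that IN value gives OUT[B2] (row B2 above).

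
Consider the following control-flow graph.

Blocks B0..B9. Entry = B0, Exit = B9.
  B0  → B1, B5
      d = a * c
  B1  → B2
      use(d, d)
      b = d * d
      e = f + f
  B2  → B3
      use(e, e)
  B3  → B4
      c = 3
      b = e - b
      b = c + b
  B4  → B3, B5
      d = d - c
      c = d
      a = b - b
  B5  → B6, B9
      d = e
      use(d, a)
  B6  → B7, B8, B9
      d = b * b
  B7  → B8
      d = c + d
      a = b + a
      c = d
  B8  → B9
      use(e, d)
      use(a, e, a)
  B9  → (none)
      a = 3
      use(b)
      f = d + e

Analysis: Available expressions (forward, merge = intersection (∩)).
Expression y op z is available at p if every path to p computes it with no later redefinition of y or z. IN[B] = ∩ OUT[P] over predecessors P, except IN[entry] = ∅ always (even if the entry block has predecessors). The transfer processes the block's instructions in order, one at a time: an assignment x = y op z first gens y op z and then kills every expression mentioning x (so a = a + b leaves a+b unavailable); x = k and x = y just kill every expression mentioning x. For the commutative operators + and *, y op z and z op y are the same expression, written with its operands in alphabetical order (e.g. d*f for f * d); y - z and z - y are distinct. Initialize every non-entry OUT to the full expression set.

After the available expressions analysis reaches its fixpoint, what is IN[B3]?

Answer: {f+f}

Derivation:
Per-block solution:
  B0: | IN={} | OUT={a*c}
  B1: | IN={a*c} | OUT={a*c, d*d, f+f}
  B2: | IN={a*c, d*d, f+f} | OUT={a*c, d*d, f+f}
  B3: | IN={f+f} | OUT={f+f}
  B4: | IN={f+f} | OUT={b-b, f+f}
  B5: | IN={} | OUT={}
  B6: | IN={} | OUT={b*b}
  B7: | IN={b*b} | OUT={b*b}
  B8: | IN={b*b} | OUT={b*b}
  B9: | IN={} | OUT={d+e}

Merge at B3: IN[B3] = OUT[B2] ∩ OUT[B4] = {f+f}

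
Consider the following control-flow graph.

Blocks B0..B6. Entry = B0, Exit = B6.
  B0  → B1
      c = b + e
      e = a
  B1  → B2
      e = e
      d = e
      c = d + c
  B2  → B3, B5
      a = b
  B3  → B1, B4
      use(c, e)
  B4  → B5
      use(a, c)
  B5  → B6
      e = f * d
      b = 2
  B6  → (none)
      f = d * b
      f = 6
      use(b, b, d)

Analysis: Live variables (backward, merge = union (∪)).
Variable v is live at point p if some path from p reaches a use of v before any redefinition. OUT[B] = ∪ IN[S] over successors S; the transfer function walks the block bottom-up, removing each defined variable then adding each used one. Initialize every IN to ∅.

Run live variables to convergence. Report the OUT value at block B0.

Answer: {b, c, e, f}

Trace:
Converged values:
  B0: | IN={a, b, e, f} | OUT={b, c, e, f}
  B1: | IN={b, c, e, f} | OUT={b, c, d, e, f}
  B2: | IN={b, c, d, e, f} | OUT={a, b, c, d, e, f}
  B3: | IN={a, b, c, d, e, f} | OUT={a, b, c, d, e, f}
  B4: | IN={a, c, d, f} | OUT={d, f}
  B5: | IN={d, f} | OUT={b, d}
  B6: | IN={b, d} | OUT={}

Merge at B0: OUT[B0] = IN[B1] = {b, c, e, f}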